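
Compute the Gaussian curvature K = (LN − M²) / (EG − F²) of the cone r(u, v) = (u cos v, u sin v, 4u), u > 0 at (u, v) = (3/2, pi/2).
K = 0

Coefficients of the first fundamental form: E = 17, F = 0, G = u^2.
Coefficients of the second fundamental form: L = 0, M = 0, N = 4*sqrt(17)*u^2/(17*Abs(u)).
Assemble K = (LN − M²)/(EG − F²) = 0. At (u, v) = (3/2, pi/2): K = 0.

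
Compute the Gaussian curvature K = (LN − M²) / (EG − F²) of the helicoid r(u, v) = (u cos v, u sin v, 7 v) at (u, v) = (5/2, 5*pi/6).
K = -784/48841

Coefficients of the first fundamental form: E = 1, F = 0, G = u^2 + 49.
Coefficients of the second fundamental form: L = 0, M = -7/sqrt(u^2 + 49), N = 0.
Assemble K = (LN − M²)/(EG − F²) = -49/(u^2 + 49)^2. At (u, v) = (5/2, 5*pi/6): K = -784/48841.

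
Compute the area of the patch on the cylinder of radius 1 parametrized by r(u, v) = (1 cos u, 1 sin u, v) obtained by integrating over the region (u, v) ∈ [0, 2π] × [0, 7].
Area = 14*pi

Area = ∫∫ √(EG − F²) du dv with √(EG − F²) = 1. Integrating over [0, 2π] × [0, 7] gives 14*pi.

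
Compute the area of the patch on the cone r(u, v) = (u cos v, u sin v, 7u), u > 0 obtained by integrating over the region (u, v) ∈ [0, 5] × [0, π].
Area = 125*sqrt(2)*pi/2

Area = ∫∫ √(EG − F²) du dv with √(EG − F²) = 5*sqrt(2)*Abs(u). Integrating over [0, 5] × [0, π] gives 125*sqrt(2)*pi/2.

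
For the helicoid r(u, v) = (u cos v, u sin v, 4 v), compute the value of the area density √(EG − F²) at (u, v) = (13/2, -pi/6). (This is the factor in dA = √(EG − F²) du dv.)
√(EG − F²)|_{(13/2, -pi/6)} = sqrt(233)/2

E = 1, F = 0, G = u^2 + 16, so EG − F² = u^2 + 16. Taking the positive square root: √(EG − F²) = sqrt(u^2 + 16). At (u, v) = (13/2, -pi/6): sqrt(233)/2.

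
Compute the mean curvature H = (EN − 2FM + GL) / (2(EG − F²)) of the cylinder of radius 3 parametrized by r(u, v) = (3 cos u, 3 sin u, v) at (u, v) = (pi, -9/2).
H = -1/6

With E = 9, F = 0, G = 1, L = -3, M = 0, N = 0, assemble
  H = (EN − 2FM + GL) / (2(EG − F²)) = -1/6.
At (u, v) = (pi, -9/2): H = -1/6.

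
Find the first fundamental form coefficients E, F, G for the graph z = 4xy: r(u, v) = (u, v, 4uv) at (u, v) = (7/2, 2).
E = 65;  F = 112;  G = 197

Partials: r_u = (1, 0, 4*v), r_v = (0, 1, 4*u). As functions of (u, v):
  E = r_u · r_u = 16*v^2 + 1,
  F = r_u · r_v = 16*u*v,
  G = r_v · r_v = 16*u^2 + 1.
Evaluating at (u, v) = (7/2, 2): E = 65, F = 112, G = 197.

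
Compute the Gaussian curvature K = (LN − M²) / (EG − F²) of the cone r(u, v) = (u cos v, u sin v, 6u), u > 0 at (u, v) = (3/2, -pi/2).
K = 0

Coefficients of the first fundamental form: E = 37, F = 0, G = u^2.
Coefficients of the second fundamental form: L = 0, M = 0, N = 6*sqrt(37)*u^2/(37*Abs(u)).
Assemble K = (LN − M²)/(EG − F²) = 0. At (u, v) = (3/2, -pi/2): K = 0.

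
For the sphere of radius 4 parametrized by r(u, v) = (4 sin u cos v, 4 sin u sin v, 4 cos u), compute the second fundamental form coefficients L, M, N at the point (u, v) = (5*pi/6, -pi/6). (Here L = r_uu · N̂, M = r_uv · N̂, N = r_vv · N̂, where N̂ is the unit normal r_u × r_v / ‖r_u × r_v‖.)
L = -4;  M = 0;  N = -1

Compute the unit normal N̂(u, v) = (sin(u)^2*cos(v)/Abs(sin(u)), sin(u)^2*sin(v)/Abs(sin(u)), sin(2*u)/(2*Abs(sin(u)))), and the second partials r_uu, r_uv, r_vv. Take dot products:
  L(u, v) = r_uu · N̂ = -4*sin(u)/Abs(sin(u)),
  M(u, v) = r_uv · N̂ = 0,
  N(u, v) = r_vv · N̂ = -4*sin(u)^3/Abs(sin(u)).
Evaluating at (u, v) = (5*pi/6, -pi/6):
  L = -4, M = 0, N = -1.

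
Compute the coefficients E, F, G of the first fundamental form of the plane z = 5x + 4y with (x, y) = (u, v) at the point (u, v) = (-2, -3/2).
E = 26;  F = 20;  G = 17

Partials: r_u = (1, 0, 5), r_v = (0, 1, 4). As functions of (u, v):
  E = r_u · r_u = 26,
  F = r_u · r_v = 20,
  G = r_v · r_v = 17.
Evaluating at (u, v) = (-2, -3/2): E = 26, F = 20, G = 17.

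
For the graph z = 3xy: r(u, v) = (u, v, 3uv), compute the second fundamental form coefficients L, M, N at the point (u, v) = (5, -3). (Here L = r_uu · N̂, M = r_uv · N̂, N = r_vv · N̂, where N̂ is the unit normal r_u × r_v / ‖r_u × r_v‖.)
L = 0;  M = 3*sqrt(307)/307;  N = 0

Compute the unit normal N̂(u, v) = (-3*v/sqrt(9*u^2 + 9*v^2 + 1), -3*u/sqrt(9*u^2 + 9*v^2 + 1), 1/sqrt(9*u^2 + 9*v^2 + 1)), and the second partials r_uu, r_uv, r_vv. Take dot products:
  L(u, v) = r_uu · N̂ = 0,
  M(u, v) = r_uv · N̂ = 3/sqrt(9*u^2 + 9*v^2 + 1),
  N(u, v) = r_vv · N̂ = 0.
Evaluating at (u, v) = (5, -3):
  L = 0, M = 3*sqrt(307)/307, N = 0.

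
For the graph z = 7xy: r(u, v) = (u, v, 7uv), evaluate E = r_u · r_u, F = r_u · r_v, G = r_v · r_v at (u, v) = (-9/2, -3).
E = 442;  F = 1323/2;  G = 3973/4

Partials: r_u = (1, 0, 7*v), r_v = (0, 1, 7*u). As functions of (u, v):
  E = r_u · r_u = 49*v^2 + 1,
  F = r_u · r_v = 49*u*v,
  G = r_v · r_v = 49*u^2 + 1.
Evaluating at (u, v) = (-9/2, -3): E = 442, F = 1323/2, G = 3973/4.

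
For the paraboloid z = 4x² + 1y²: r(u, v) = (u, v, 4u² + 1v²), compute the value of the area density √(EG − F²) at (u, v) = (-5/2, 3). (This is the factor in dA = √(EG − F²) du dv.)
√(EG − F²)|_{(-5/2, 3)} = sqrt(437)

E = 64*u^2 + 1, F = 16*u*v, G = 4*v^2 + 1, so EG − F² = 64*u^2 + 4*v^2 + 1. Taking the positive square root: √(EG − F²) = sqrt(64*u^2 + 4*v^2 + 1). At (u, v) = (-5/2, 3): sqrt(437).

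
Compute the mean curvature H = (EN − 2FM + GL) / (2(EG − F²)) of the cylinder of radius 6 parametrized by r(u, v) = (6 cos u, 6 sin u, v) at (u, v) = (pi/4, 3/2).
H = -1/12

With E = 36, F = 0, G = 1, L = -6, M = 0, N = 0, assemble
  H = (EN − 2FM + GL) / (2(EG − F²)) = -1/12.
At (u, v) = (pi/4, 3/2): H = -1/12.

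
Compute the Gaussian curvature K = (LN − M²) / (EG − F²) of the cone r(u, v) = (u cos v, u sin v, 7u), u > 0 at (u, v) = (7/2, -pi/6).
K = 0

Coefficients of the first fundamental form: E = 50, F = 0, G = u^2.
Coefficients of the second fundamental form: L = 0, M = 0, N = 7*sqrt(2)*u^2/(10*Abs(u)).
Assemble K = (LN − M²)/(EG − F²) = 0. At (u, v) = (7/2, -pi/6): K = 0.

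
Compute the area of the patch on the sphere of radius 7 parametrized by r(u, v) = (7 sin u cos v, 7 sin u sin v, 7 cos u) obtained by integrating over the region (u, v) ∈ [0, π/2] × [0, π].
Area = 49*pi

Area = ∫∫ √(EG − F²) du dv with √(EG − F²) = 49*Abs(sin(u)). Integrating over [0, π/2] × [0, π] gives 49*pi.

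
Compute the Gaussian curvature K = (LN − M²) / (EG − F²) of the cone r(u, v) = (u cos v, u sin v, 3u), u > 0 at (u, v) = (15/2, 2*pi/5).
K = 0

Coefficients of the first fundamental form: E = 10, F = 0, G = u^2.
Coefficients of the second fundamental form: L = 0, M = 0, N = 3*sqrt(10)*u^2/(10*Abs(u)).
Assemble K = (LN − M²)/(EG − F²) = 0. At (u, v) = (15/2, 2*pi/5): K = 0.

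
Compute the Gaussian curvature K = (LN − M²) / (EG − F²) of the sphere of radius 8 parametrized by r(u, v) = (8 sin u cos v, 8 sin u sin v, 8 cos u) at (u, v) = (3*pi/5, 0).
K = 1/64

Coefficients of the first fundamental form: E = 64, F = 0, G = 64*sin(u)^2.
Coefficients of the second fundamental form: L = -8*sin(u)/Abs(sin(u)), M = 0, N = -8*sin(u)^3/Abs(sin(u)).
Assemble K = (LN − M²)/(EG − F²) = 1/64. At (u, v) = (3*pi/5, 0): K = 1/64.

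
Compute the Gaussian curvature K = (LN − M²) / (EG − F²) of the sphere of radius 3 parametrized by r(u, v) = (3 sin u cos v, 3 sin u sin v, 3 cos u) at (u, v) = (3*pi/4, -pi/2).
K = 1/9

Coefficients of the first fundamental form: E = 9, F = 0, G = 9*sin(u)^2.
Coefficients of the second fundamental form: L = -3*sin(u)/Abs(sin(u)), M = 0, N = -3*sin(u)^3/Abs(sin(u)).
Assemble K = (LN − M²)/(EG − F²) = 1/9. At (u, v) = (3*pi/4, -pi/2): K = 1/9.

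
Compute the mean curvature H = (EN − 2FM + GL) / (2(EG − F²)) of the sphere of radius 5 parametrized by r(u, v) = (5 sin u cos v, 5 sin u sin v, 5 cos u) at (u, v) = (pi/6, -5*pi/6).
H = -1/5

With E = 25, F = 0, G = 25*sin(u)^2, L = -5*sin(u)/Abs(sin(u)), M = 0, N = -5*sin(u)^3/Abs(sin(u)), assemble
  H = (EN − 2FM + GL) / (2(EG − F²)) = -sin(u)/(5*Abs(sin(u))).
At (u, v) = (pi/6, -5*pi/6): H = -1/5.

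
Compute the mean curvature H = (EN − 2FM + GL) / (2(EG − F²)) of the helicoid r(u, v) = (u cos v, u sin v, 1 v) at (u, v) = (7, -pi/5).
H = 0

With E = 1, F = 0, G = u^2 + 1, L = 0, M = -1/sqrt(u^2 + 1), N = 0, assemble
  H = (EN − 2FM + GL) / (2(EG − F²)) = 0.
At (u, v) = (7, -pi/5): H = 0.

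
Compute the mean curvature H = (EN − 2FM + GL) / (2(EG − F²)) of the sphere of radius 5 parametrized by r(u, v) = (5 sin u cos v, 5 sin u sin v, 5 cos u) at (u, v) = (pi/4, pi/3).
H = -1/5

With E = 25, F = 0, G = 25*sin(u)^2, L = -5*sin(u)/Abs(sin(u)), M = 0, N = -5*sin(u)^3/Abs(sin(u)), assemble
  H = (EN − 2FM + GL) / (2(EG − F²)) = -sin(u)/(5*Abs(sin(u))).
At (u, v) = (pi/4, pi/3): H = -1/5.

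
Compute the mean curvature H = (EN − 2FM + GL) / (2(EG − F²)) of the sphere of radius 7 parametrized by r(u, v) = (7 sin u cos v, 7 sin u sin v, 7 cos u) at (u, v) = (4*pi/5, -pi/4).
H = -1/7

With E = 49, F = 0, G = 49*sin(u)^2, L = -7*sin(u)/Abs(sin(u)), M = 0, N = -7*sin(u)^3/Abs(sin(u)), assemble
  H = (EN − 2FM + GL) / (2(EG − F²)) = -sin(u)/(7*Abs(sin(u))).
At (u, v) = (4*pi/5, -pi/4): H = -1/7.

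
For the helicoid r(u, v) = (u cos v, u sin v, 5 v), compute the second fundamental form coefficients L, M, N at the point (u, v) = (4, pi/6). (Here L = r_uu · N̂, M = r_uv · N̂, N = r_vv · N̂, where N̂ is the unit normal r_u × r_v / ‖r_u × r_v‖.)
L = 0;  M = -5*sqrt(41)/41;  N = 0

Compute the unit normal N̂(u, v) = (5*sin(v)/sqrt(u^2 + 25), -5*cos(v)/sqrt(u^2 + 25), u/sqrt(u^2 + 25)), and the second partials r_uu, r_uv, r_vv. Take dot products:
  L(u, v) = r_uu · N̂ = 0,
  M(u, v) = r_uv · N̂ = -5/sqrt(u^2 + 25),
  N(u, v) = r_vv · N̂ = 0.
Evaluating at (u, v) = (4, pi/6):
  L = 0, M = -5*sqrt(41)/41, N = 0.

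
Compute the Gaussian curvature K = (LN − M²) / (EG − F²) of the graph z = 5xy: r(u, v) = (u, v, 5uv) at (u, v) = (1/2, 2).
K = -400/184041

Coefficients of the first fundamental form: E = 25*v^2 + 1, F = 25*u*v, G = 25*u^2 + 1.
Coefficients of the second fundamental form: L = 0, M = 5/sqrt(25*u^2 + 25*v^2 + 1), N = 0.
Assemble K = (LN − M²)/(EG − F²) = -25/(625*u^4 + 1250*u^2*v^2 + 50*u^2 + 625*v^4 + 50*v^2 + 1). At (u, v) = (1/2, 2): K = -400/184041.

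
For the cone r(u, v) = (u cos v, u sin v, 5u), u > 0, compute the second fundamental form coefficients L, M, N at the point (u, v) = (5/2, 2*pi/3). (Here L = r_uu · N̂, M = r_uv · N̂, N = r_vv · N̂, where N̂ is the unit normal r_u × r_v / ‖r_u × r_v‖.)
L = 0;  M = 0;  N = 25*sqrt(26)/52

Compute the unit normal N̂(u, v) = (-5*sqrt(26)*u*cos(v)/(26*Abs(u)), -5*sqrt(26)*u*sin(v)/(26*Abs(u)), sqrt(26)*u/(26*Abs(u))), and the second partials r_uu, r_uv, r_vv. Take dot products:
  L(u, v) = r_uu · N̂ = 0,
  M(u, v) = r_uv · N̂ = 0,
  N(u, v) = r_vv · N̂ = 5*sqrt(26)*u^2/(26*Abs(u)).
Evaluating at (u, v) = (5/2, 2*pi/3):
  L = 0, M = 0, N = 25*sqrt(26)/52.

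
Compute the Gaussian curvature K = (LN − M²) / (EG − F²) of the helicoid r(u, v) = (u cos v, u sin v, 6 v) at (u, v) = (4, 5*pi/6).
K = -9/676

Coefficients of the first fundamental form: E = 1, F = 0, G = u^2 + 36.
Coefficients of the second fundamental form: L = 0, M = -6/sqrt(u^2 + 36), N = 0.
Assemble K = (LN − M²)/(EG − F²) = -36/(u^2 + 36)^2. At (u, v) = (4, 5*pi/6): K = -9/676.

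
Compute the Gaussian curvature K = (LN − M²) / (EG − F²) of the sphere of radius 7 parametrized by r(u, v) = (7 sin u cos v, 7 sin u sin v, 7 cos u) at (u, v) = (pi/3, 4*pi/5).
K = 1/49

Coefficients of the first fundamental form: E = 49, F = 0, G = 49*sin(u)^2.
Coefficients of the second fundamental form: L = -7*sin(u)/Abs(sin(u)), M = 0, N = -7*sin(u)^3/Abs(sin(u)).
Assemble K = (LN − M²)/(EG − F²) = 1/49. At (u, v) = (pi/3, 4*pi/5): K = 1/49.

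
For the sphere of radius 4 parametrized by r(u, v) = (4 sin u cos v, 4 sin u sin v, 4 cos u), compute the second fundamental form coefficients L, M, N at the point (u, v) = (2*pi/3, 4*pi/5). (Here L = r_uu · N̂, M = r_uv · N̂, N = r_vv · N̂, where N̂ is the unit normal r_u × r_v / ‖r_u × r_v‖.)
L = -4;  M = 0;  N = -3

Compute the unit normal N̂(u, v) = (sin(u)^2*cos(v)/Abs(sin(u)), sin(u)^2*sin(v)/Abs(sin(u)), sin(2*u)/(2*Abs(sin(u)))), and the second partials r_uu, r_uv, r_vv. Take dot products:
  L(u, v) = r_uu · N̂ = -4*sin(u)/Abs(sin(u)),
  M(u, v) = r_uv · N̂ = 0,
  N(u, v) = r_vv · N̂ = -4*sin(u)^3/Abs(sin(u)).
Evaluating at (u, v) = (2*pi/3, 4*pi/5):
  L = -4, M = 0, N = -3.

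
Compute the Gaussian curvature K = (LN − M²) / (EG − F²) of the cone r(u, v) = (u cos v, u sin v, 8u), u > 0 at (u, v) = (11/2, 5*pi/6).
K = 0

Coefficients of the first fundamental form: E = 65, F = 0, G = u^2.
Coefficients of the second fundamental form: L = 0, M = 0, N = 8*sqrt(65)*u^2/(65*Abs(u)).
Assemble K = (LN − M²)/(EG − F²) = 0. At (u, v) = (11/2, 5*pi/6): K = 0.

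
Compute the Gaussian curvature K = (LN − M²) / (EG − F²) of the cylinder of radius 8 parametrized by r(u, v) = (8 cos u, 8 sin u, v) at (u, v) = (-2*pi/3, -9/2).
K = 0

Coefficients of the first fundamental form: E = 64, F = 0, G = 1.
Coefficients of the second fundamental form: L = -8, M = 0, N = 0.
Assemble K = (LN − M²)/(EG − F²) = 0. At (u, v) = (-2*pi/3, -9/2): K = 0.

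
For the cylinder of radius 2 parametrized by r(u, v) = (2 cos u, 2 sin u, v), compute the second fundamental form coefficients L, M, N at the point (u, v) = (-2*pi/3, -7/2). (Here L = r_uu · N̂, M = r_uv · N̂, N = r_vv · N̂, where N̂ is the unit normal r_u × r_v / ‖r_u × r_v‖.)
L = -2;  M = 0;  N = 0

Compute the unit normal N̂(u, v) = (cos(u), sin(u), 0), and the second partials r_uu, r_uv, r_vv. Take dot products:
  L(u, v) = r_uu · N̂ = -2,
  M(u, v) = r_uv · N̂ = 0,
  N(u, v) = r_vv · N̂ = 0.
Evaluating at (u, v) = (-2*pi/3, -7/2):
  L = -2, M = 0, N = 0.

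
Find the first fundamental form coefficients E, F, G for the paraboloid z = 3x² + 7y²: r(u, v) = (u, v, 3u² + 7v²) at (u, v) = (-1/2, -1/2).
E = 10;  F = 21;  G = 50

Partials: r_u = (1, 0, 6*u), r_v = (0, 1, 14*v). As functions of (u, v):
  E = r_u · r_u = 36*u^2 + 1,
  F = r_u · r_v = 84*u*v,
  G = r_v · r_v = 196*v^2 + 1.
Evaluating at (u, v) = (-1/2, -1/2): E = 10, F = 21, G = 50.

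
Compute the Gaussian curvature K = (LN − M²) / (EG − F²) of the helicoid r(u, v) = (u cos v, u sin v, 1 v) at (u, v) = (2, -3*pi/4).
K = -1/25

Coefficients of the first fundamental form: E = 1, F = 0, G = u^2 + 1.
Coefficients of the second fundamental form: L = 0, M = -1/sqrt(u^2 + 1), N = 0.
Assemble K = (LN − M²)/(EG − F²) = -1/(u^2 + 1)^2. At (u, v) = (2, -3*pi/4): K = -1/25.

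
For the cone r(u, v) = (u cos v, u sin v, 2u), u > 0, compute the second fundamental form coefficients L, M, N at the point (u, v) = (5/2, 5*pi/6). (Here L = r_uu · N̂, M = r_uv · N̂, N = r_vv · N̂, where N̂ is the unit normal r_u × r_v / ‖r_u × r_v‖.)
L = 0;  M = 0;  N = sqrt(5)

Compute the unit normal N̂(u, v) = (-2*sqrt(5)*u*cos(v)/(5*Abs(u)), -2*sqrt(5)*u*sin(v)/(5*Abs(u)), sqrt(5)*u/(5*Abs(u))), and the second partials r_uu, r_uv, r_vv. Take dot products:
  L(u, v) = r_uu · N̂ = 0,
  M(u, v) = r_uv · N̂ = 0,
  N(u, v) = r_vv · N̂ = 2*sqrt(5)*u^2/(5*Abs(u)).
Evaluating at (u, v) = (5/2, 5*pi/6):
  L = 0, M = 0, N = sqrt(5).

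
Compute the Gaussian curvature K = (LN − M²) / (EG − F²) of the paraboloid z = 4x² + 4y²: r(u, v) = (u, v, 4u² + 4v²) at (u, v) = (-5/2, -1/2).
K = 64/173889

Coefficients of the first fundamental form: E = 64*u^2 + 1, F = 64*u*v, G = 64*v^2 + 1.
Coefficients of the second fundamental form: L = 8/sqrt(64*u^2 + 64*v^2 + 1), M = 0, N = 8/sqrt(64*u^2 + 64*v^2 + 1).
Assemble K = (LN − M²)/(EG − F²) = 64/(4096*u^4 + 8192*u^2*v^2 + 128*u^2 + 4096*v^4 + 128*v^2 + 1). At (u, v) = (-5/2, -1/2): K = 64/173889.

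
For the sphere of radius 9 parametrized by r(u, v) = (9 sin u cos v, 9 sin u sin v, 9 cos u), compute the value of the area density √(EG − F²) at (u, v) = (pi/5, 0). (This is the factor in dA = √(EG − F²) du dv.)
√(EG − F²)|_{(pi/5, 0)} = 81*sqrt(10 - 2*sqrt(5))/4

E = 81, F = 0, G = 81*sin(u)^2, so EG − F² = 6561*sin(u)^2. Taking the positive square root: √(EG − F²) = 81*Abs(sin(u)). At (u, v) = (pi/5, 0): 81*sqrt(10 - 2*sqrt(5))/4.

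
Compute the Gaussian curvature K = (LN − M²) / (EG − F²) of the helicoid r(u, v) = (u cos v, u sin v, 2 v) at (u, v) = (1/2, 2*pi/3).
K = -64/289

Coefficients of the first fundamental form: E = 1, F = 0, G = u^2 + 4.
Coefficients of the second fundamental form: L = 0, M = -2/sqrt(u^2 + 4), N = 0.
Assemble K = (LN − M²)/(EG − F²) = -4/(u^2 + 4)^2. At (u, v) = (1/2, 2*pi/3): K = -64/289.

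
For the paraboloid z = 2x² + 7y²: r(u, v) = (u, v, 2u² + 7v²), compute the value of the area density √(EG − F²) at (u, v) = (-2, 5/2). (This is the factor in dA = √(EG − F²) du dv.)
√(EG − F²)|_{(-2, 5/2)} = sqrt(1290)

E = 16*u^2 + 1, F = 56*u*v, G = 196*v^2 + 1, so EG − F² = 16*u^2 + 196*v^2 + 1. Taking the positive square root: √(EG − F²) = sqrt(16*u^2 + 196*v^2 + 1). At (u, v) = (-2, 5/2): sqrt(1290).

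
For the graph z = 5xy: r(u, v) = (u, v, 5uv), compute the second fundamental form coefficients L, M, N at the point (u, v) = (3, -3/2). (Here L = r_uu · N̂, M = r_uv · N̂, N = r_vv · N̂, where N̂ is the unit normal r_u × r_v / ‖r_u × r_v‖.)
L = 0;  M = 10*sqrt(1129)/1129;  N = 0

Compute the unit normal N̂(u, v) = (-5*v/sqrt(25*u^2 + 25*v^2 + 1), -5*u/sqrt(25*u^2 + 25*v^2 + 1), 1/sqrt(25*u^2 + 25*v^2 + 1)), and the second partials r_uu, r_uv, r_vv. Take dot products:
  L(u, v) = r_uu · N̂ = 0,
  M(u, v) = r_uv · N̂ = 5/sqrt(25*u^2 + 25*v^2 + 1),
  N(u, v) = r_vv · N̂ = 0.
Evaluating at (u, v) = (3, -3/2):
  L = 0, M = 10*sqrt(1129)/1129, N = 0.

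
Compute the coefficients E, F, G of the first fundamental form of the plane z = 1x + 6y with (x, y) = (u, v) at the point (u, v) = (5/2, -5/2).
E = 2;  F = 6;  G = 37

Partials: r_u = (1, 0, 1), r_v = (0, 1, 6). As functions of (u, v):
  E = r_u · r_u = 2,
  F = r_u · r_v = 6,
  G = r_v · r_v = 37.
Evaluating at (u, v) = (5/2, -5/2): E = 2, F = 6, G = 37.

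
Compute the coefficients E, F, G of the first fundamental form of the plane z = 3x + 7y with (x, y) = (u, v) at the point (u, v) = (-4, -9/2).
E = 10;  F = 21;  G = 50

Partials: r_u = (1, 0, 3), r_v = (0, 1, 7). As functions of (u, v):
  E = r_u · r_u = 10,
  F = r_u · r_v = 21,
  G = r_v · r_v = 50.
Evaluating at (u, v) = (-4, -9/2): E = 10, F = 21, G = 50.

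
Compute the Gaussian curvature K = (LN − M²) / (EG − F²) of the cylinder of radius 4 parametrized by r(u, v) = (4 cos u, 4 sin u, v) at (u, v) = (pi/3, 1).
K = 0

Coefficients of the first fundamental form: E = 16, F = 0, G = 1.
Coefficients of the second fundamental form: L = -4, M = 0, N = 0.
Assemble K = (LN − M²)/(EG − F²) = 0. At (u, v) = (pi/3, 1): K = 0.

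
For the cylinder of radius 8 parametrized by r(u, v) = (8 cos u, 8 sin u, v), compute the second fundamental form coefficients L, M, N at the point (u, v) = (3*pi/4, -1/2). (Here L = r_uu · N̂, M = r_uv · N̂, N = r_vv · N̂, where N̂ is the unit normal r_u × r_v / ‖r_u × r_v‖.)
L = -8;  M = 0;  N = 0

Compute the unit normal N̂(u, v) = (cos(u), sin(u), 0), and the second partials r_uu, r_uv, r_vv. Take dot products:
  L(u, v) = r_uu · N̂ = -8,
  M(u, v) = r_uv · N̂ = 0,
  N(u, v) = r_vv · N̂ = 0.
Evaluating at (u, v) = (3*pi/4, -1/2):
  L = -8, M = 0, N = 0.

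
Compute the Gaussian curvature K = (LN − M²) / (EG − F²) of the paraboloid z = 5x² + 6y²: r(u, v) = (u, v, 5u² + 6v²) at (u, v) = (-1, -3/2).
K = 24/36125

Coefficients of the first fundamental form: E = 100*u^2 + 1, F = 120*u*v, G = 144*v^2 + 1.
Coefficients of the second fundamental form: L = 10/sqrt(100*u^2 + 144*v^2 + 1), M = 0, N = 12/sqrt(100*u^2 + 144*v^2 + 1).
Assemble K = (LN − M²)/(EG − F²) = 120/(10000*u^4 + 28800*u^2*v^2 + 200*u^2 + 20736*v^4 + 288*v^2 + 1). At (u, v) = (-1, -3/2): K = 24/36125.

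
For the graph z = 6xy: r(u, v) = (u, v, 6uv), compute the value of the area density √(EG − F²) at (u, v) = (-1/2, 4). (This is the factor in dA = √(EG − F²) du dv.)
√(EG − F²)|_{(-1/2, 4)} = sqrt(586)

E = 36*v^2 + 1, F = 36*u*v, G = 36*u^2 + 1, so EG − F² = 36*u^2 + 36*v^2 + 1. Taking the positive square root: √(EG − F²) = sqrt(36*u^2 + 36*v^2 + 1). At (u, v) = (-1/2, 4): sqrt(586).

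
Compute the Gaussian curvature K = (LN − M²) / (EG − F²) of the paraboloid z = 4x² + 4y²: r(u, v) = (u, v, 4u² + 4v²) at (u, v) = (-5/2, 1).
K = 64/216225

Coefficients of the first fundamental form: E = 64*u^2 + 1, F = 64*u*v, G = 64*v^2 + 1.
Coefficients of the second fundamental form: L = 8/sqrt(64*u^2 + 64*v^2 + 1), M = 0, N = 8/sqrt(64*u^2 + 64*v^2 + 1).
Assemble K = (LN − M²)/(EG − F²) = 64/(4096*u^4 + 8192*u^2*v^2 + 128*u^2 + 4096*v^4 + 128*v^2 + 1). At (u, v) = (-5/2, 1): K = 64/216225.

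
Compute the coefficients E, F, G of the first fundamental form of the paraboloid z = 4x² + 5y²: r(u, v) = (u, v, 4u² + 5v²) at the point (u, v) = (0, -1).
E = 1;  F = 0;  G = 101

Partials: r_u = (1, 0, 8*u), r_v = (0, 1, 10*v). As functions of (u, v):
  E = r_u · r_u = 64*u^2 + 1,
  F = r_u · r_v = 80*u*v,
  G = r_v · r_v = 100*v^2 + 1.
Evaluating at (u, v) = (0, -1): E = 1, F = 0, G = 101.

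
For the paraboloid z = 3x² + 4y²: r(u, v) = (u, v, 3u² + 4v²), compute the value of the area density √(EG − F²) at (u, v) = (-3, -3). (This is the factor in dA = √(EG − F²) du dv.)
√(EG − F²)|_{(-3, -3)} = sqrt(901)

E = 36*u^2 + 1, F = 48*u*v, G = 64*v^2 + 1, so EG − F² = 36*u^2 + 64*v^2 + 1. Taking the positive square root: √(EG − F²) = sqrt(36*u^2 + 64*v^2 + 1). At (u, v) = (-3, -3): sqrt(901).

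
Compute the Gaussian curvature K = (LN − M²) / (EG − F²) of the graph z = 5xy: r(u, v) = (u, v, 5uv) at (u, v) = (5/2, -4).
K = -400/4968441

Coefficients of the first fundamental form: E = 25*v^2 + 1, F = 25*u*v, G = 25*u^2 + 1.
Coefficients of the second fundamental form: L = 0, M = 5/sqrt(25*u^2 + 25*v^2 + 1), N = 0.
Assemble K = (LN − M²)/(EG − F²) = -25/(625*u^4 + 1250*u^2*v^2 + 50*u^2 + 625*v^4 + 50*v^2 + 1). At (u, v) = (5/2, -4): K = -400/4968441.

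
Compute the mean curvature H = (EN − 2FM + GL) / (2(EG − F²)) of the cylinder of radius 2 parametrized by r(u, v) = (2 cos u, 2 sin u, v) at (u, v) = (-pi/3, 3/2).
H = -1/4

With E = 4, F = 0, G = 1, L = -2, M = 0, N = 0, assemble
  H = (EN − 2FM + GL) / (2(EG − F²)) = -1/4.
At (u, v) = (-pi/3, 3/2): H = -1/4.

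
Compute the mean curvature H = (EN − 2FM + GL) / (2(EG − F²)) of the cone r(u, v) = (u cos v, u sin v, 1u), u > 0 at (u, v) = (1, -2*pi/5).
H = sqrt(2)/4

With E = 2, F = 0, G = u^2, L = 0, M = 0, N = sqrt(2)*u^2/(2*Abs(u)), assemble
  H = (EN − 2FM + GL) / (2(EG − F²)) = sqrt(2)/(4*Abs(u)).
At (u, v) = (1, -2*pi/5): H = sqrt(2)/4.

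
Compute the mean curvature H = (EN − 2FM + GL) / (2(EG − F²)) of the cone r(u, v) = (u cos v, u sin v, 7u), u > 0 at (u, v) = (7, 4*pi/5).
H = sqrt(2)/20

With E = 50, F = 0, G = u^2, L = 0, M = 0, N = 7*sqrt(2)*u^2/(10*Abs(u)), assemble
  H = (EN − 2FM + GL) / (2(EG − F²)) = 7*sqrt(2)/(20*Abs(u)).
At (u, v) = (7, 4*pi/5): H = sqrt(2)/20.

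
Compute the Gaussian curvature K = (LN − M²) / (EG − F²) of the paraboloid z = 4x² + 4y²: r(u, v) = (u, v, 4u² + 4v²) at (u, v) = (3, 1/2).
K = 64/351649

Coefficients of the first fundamental form: E = 64*u^2 + 1, F = 64*u*v, G = 64*v^2 + 1.
Coefficients of the second fundamental form: L = 8/sqrt(64*u^2 + 64*v^2 + 1), M = 0, N = 8/sqrt(64*u^2 + 64*v^2 + 1).
Assemble K = (LN − M²)/(EG − F²) = 64/(4096*u^4 + 8192*u^2*v^2 + 128*u^2 + 4096*v^4 + 128*v^2 + 1). At (u, v) = (3, 1/2): K = 64/351649.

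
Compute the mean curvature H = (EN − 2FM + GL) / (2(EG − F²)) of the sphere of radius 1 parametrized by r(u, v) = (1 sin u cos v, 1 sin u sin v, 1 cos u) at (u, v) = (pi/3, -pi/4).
H = -1

With E = 1, F = 0, G = sin(u)^2, L = -sin(u)/Abs(sin(u)), M = 0, N = -sin(u)^3/Abs(sin(u)), assemble
  H = (EN − 2FM + GL) / (2(EG − F²)) = -sin(u)/Abs(sin(u)).
At (u, v) = (pi/3, -pi/4): H = -1.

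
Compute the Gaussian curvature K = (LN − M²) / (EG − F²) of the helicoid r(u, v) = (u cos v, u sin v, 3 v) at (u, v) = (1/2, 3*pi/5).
K = -144/1369

Coefficients of the first fundamental form: E = 1, F = 0, G = u^2 + 9.
Coefficients of the second fundamental form: L = 0, M = -3/sqrt(u^2 + 9), N = 0.
Assemble K = (LN − M²)/(EG − F²) = -9/(u^2 + 9)^2. At (u, v) = (1/2, 3*pi/5): K = -144/1369.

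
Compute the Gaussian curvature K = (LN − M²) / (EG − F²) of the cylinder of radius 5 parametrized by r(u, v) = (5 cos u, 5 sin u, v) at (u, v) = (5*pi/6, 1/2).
K = 0

Coefficients of the first fundamental form: E = 25, F = 0, G = 1.
Coefficients of the second fundamental form: L = -5, M = 0, N = 0.
Assemble K = (LN − M²)/(EG − F²) = 0. At (u, v) = (5*pi/6, 1/2): K = 0.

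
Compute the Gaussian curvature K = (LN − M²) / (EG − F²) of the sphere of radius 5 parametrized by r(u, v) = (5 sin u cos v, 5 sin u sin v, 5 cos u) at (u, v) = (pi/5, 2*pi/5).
K = 1/25

Coefficients of the first fundamental form: E = 25, F = 0, G = 25*sin(u)^2.
Coefficients of the second fundamental form: L = -5*sin(u)/Abs(sin(u)), M = 0, N = -5*sin(u)^3/Abs(sin(u)).
Assemble K = (LN − M²)/(EG − F²) = 1/25. At (u, v) = (pi/5, 2*pi/5): K = 1/25.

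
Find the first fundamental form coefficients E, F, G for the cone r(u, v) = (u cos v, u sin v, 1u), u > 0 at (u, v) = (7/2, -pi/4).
E = 2;  F = 0;  G = 49/4

Partials: r_u = (cos(v), sin(v), 1), r_v = (-u*sin(v), u*cos(v), 0). As functions of (u, v):
  E = r_u · r_u = 2,
  F = r_u · r_v = 0,
  G = r_v · r_v = u^2.
Evaluating at (u, v) = (7/2, -pi/4): E = 2, F = 0, G = 49/4.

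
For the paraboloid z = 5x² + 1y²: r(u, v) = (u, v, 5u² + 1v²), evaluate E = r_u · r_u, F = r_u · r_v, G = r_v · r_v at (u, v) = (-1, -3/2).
E = 101;  F = 30;  G = 10

Partials: r_u = (1, 0, 10*u), r_v = (0, 1, 2*v). As functions of (u, v):
  E = r_u · r_u = 100*u^2 + 1,
  F = r_u · r_v = 20*u*v,
  G = r_v · r_v = 4*v^2 + 1.
Evaluating at (u, v) = (-1, -3/2): E = 101, F = 30, G = 10.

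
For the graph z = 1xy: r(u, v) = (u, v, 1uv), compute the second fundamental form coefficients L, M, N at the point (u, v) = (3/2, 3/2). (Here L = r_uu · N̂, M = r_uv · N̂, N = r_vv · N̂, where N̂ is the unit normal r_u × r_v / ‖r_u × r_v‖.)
L = 0;  M = sqrt(22)/11;  N = 0

Compute the unit normal N̂(u, v) = (-v/sqrt(u^2 + v^2 + 1), -u/sqrt(u^2 + v^2 + 1), 1/sqrt(u^2 + v^2 + 1)), and the second partials r_uu, r_uv, r_vv. Take dot products:
  L(u, v) = r_uu · N̂ = 0,
  M(u, v) = r_uv · N̂ = 1/sqrt(u^2 + v^2 + 1),
  N(u, v) = r_vv · N̂ = 0.
Evaluating at (u, v) = (3/2, 3/2):
  L = 0, M = sqrt(22)/11, N = 0.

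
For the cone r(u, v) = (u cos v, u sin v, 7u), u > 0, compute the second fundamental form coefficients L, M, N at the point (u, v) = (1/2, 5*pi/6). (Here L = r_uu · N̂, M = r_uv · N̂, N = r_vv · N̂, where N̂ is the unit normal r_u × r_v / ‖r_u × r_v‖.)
L = 0;  M = 0;  N = 7*sqrt(2)/20

Compute the unit normal N̂(u, v) = (-7*sqrt(2)*u*cos(v)/(10*Abs(u)), -7*sqrt(2)*u*sin(v)/(10*Abs(u)), sqrt(2)*u/(10*Abs(u))), and the second partials r_uu, r_uv, r_vv. Take dot products:
  L(u, v) = r_uu · N̂ = 0,
  M(u, v) = r_uv · N̂ = 0,
  N(u, v) = r_vv · N̂ = 7*sqrt(2)*u^2/(10*Abs(u)).
Evaluating at (u, v) = (1/2, 5*pi/6):
  L = 0, M = 0, N = 7*sqrt(2)/20.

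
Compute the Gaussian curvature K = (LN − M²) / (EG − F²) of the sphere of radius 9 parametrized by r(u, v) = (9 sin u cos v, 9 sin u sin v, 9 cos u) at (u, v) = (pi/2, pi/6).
K = 1/81

Coefficients of the first fundamental form: E = 81, F = 0, G = 81*sin(u)^2.
Coefficients of the second fundamental form: L = -9*sin(u)/Abs(sin(u)), M = 0, N = -9*sin(u)^3/Abs(sin(u)).
Assemble K = (LN − M²)/(EG − F²) = 1/81. At (u, v) = (pi/2, pi/6): K = 1/81.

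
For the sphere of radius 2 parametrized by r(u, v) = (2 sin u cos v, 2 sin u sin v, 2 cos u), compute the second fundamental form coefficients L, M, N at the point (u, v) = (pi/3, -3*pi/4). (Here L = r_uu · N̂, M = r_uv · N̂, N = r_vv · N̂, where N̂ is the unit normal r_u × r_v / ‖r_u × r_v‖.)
L = -2;  M = 0;  N = -3/2

Compute the unit normal N̂(u, v) = (sin(u)^2*cos(v)/Abs(sin(u)), sin(u)^2*sin(v)/Abs(sin(u)), sin(2*u)/(2*Abs(sin(u)))), and the second partials r_uu, r_uv, r_vv. Take dot products:
  L(u, v) = r_uu · N̂ = -2*sin(u)/Abs(sin(u)),
  M(u, v) = r_uv · N̂ = 0,
  N(u, v) = r_vv · N̂ = -2*sin(u)^3/Abs(sin(u)).
Evaluating at (u, v) = (pi/3, -3*pi/4):
  L = -2, M = 0, N = -3/2.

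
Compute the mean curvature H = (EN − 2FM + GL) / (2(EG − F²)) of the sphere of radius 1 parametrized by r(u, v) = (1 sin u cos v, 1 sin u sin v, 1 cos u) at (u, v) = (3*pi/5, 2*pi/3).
H = -1

With E = 1, F = 0, G = sin(u)^2, L = -sin(u)/Abs(sin(u)), M = 0, N = -sin(u)^3/Abs(sin(u)), assemble
  H = (EN − 2FM + GL) / (2(EG − F²)) = -sin(u)/Abs(sin(u)).
At (u, v) = (3*pi/5, 2*pi/3): H = -1.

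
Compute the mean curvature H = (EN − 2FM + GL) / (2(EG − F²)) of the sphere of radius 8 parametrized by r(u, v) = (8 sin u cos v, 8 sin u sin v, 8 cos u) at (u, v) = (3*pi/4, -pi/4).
H = -1/8

With E = 64, F = 0, G = 64*sin(u)^2, L = -8*sin(u)/Abs(sin(u)), M = 0, N = -8*sin(u)^3/Abs(sin(u)), assemble
  H = (EN − 2FM + GL) / (2(EG − F²)) = -sin(u)/(8*Abs(sin(u))).
At (u, v) = (3*pi/4, -pi/4): H = -1/8.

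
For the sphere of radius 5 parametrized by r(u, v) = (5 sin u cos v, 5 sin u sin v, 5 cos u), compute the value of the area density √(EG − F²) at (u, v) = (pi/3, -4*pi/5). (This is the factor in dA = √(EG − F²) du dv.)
√(EG − F²)|_{(pi/3, -4*pi/5)} = 25*sqrt(3)/2

E = 25, F = 0, G = 25*sin(u)^2, so EG − F² = 625*sin(u)^2. Taking the positive square root: √(EG − F²) = 25*Abs(sin(u)). At (u, v) = (pi/3, -4*pi/5): 25*sqrt(3)/2.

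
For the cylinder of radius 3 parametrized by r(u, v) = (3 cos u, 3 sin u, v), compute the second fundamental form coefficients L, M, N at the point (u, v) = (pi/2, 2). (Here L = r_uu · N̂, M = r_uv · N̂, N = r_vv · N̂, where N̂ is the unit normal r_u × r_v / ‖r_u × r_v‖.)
L = -3;  M = 0;  N = 0

Compute the unit normal N̂(u, v) = (cos(u), sin(u), 0), and the second partials r_uu, r_uv, r_vv. Take dot products:
  L(u, v) = r_uu · N̂ = -3,
  M(u, v) = r_uv · N̂ = 0,
  N(u, v) = r_vv · N̂ = 0.
Evaluating at (u, v) = (pi/2, 2):
  L = -3, M = 0, N = 0.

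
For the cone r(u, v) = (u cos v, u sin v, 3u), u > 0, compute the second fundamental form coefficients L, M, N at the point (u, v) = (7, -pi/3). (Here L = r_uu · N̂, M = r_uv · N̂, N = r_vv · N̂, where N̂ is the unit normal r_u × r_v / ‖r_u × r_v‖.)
L = 0;  M = 0;  N = 21*sqrt(10)/10

Compute the unit normal N̂(u, v) = (-3*sqrt(10)*u*cos(v)/(10*Abs(u)), -3*sqrt(10)*u*sin(v)/(10*Abs(u)), sqrt(10)*u/(10*Abs(u))), and the second partials r_uu, r_uv, r_vv. Take dot products:
  L(u, v) = r_uu · N̂ = 0,
  M(u, v) = r_uv · N̂ = 0,
  N(u, v) = r_vv · N̂ = 3*sqrt(10)*u^2/(10*Abs(u)).
Evaluating at (u, v) = (7, -pi/3):
  L = 0, M = 0, N = 21*sqrt(10)/10.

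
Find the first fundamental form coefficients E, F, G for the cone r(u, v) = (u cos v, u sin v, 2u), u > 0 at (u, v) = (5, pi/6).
E = 5;  F = 0;  G = 25

Partials: r_u = (cos(v), sin(v), 2), r_v = (-u*sin(v), u*cos(v), 0). As functions of (u, v):
  E = r_u · r_u = 5,
  F = r_u · r_v = 0,
  G = r_v · r_v = u^2.
Evaluating at (u, v) = (5, pi/6): E = 5, F = 0, G = 25.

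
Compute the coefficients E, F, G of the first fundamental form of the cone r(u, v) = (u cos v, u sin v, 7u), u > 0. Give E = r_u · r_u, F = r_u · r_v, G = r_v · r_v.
E = 50;  F = 0;  G = u^2

Compute partials: r_u = (cos(v), sin(v), 7), r_v = (-u*sin(v), u*cos(v), 0). Then
  E = r_u · r_u = 50,
  F = r_u · r_v = 0,
  G = r_v · r_v = u^2.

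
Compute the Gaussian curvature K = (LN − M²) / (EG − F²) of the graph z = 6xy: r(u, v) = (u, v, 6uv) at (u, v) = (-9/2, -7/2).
K = -36/1371241

Coefficients of the first fundamental form: E = 36*v^2 + 1, F = 36*u*v, G = 36*u^2 + 1.
Coefficients of the second fundamental form: L = 0, M = 6/sqrt(36*u^2 + 36*v^2 + 1), N = 0.
Assemble K = (LN − M²)/(EG − F²) = -36/(1296*u^4 + 2592*u^2*v^2 + 72*u^2 + 1296*v^4 + 72*v^2 + 1). At (u, v) = (-9/2, -7/2): K = -36/1371241.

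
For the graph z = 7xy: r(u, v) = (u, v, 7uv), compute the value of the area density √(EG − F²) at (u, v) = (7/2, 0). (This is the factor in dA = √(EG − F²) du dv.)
√(EG − F²)|_{(7/2, 0)} = sqrt(2405)/2

E = 49*v^2 + 1, F = 49*u*v, G = 49*u^2 + 1, so EG − F² = 49*u^2 + 49*v^2 + 1. Taking the positive square root: √(EG − F²) = sqrt(49*u^2 + 49*v^2 + 1). At (u, v) = (7/2, 0): sqrt(2405)/2.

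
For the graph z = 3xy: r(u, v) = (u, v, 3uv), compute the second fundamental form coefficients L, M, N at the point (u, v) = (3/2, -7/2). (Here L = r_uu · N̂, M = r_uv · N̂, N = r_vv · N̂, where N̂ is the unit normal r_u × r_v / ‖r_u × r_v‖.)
L = 0;  M = 3*sqrt(526)/263;  N = 0

Compute the unit normal N̂(u, v) = (-3*v/sqrt(9*u^2 + 9*v^2 + 1), -3*u/sqrt(9*u^2 + 9*v^2 + 1), 1/sqrt(9*u^2 + 9*v^2 + 1)), and the second partials r_uu, r_uv, r_vv. Take dot products:
  L(u, v) = r_uu · N̂ = 0,
  M(u, v) = r_uv · N̂ = 3/sqrt(9*u^2 + 9*v^2 + 1),
  N(u, v) = r_vv · N̂ = 0.
Evaluating at (u, v) = (3/2, -7/2):
  L = 0, M = 3*sqrt(526)/263, N = 0.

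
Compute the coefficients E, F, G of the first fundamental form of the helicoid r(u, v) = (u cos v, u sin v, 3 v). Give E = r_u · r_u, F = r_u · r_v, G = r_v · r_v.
E = 1;  F = 0;  G = u^2 + 9

Compute partials: r_u = (cos(v), sin(v), 0), r_v = (-u*sin(v), u*cos(v), 3). Then
  E = r_u · r_u = 1,
  F = r_u · r_v = 0,
  G = r_v · r_v = u^2 + 9.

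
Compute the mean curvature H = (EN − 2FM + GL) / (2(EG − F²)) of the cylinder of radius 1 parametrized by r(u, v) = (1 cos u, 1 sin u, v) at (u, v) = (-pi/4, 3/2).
H = -1/2

With E = 1, F = 0, G = 1, L = -1, M = 0, N = 0, assemble
  H = (EN − 2FM + GL) / (2(EG − F²)) = -1/2.
At (u, v) = (-pi/4, 3/2): H = -1/2.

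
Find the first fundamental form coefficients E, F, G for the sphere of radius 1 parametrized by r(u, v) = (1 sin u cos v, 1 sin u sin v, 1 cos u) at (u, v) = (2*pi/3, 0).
E = 1;  F = 0;  G = 3/4

Partials: r_u = (cos(u)*cos(v), sin(v)*cos(u), -sin(u)), r_v = (-sin(u)*sin(v), sin(u)*cos(v), 0). As functions of (u, v):
  E = r_u · r_u = 1,
  F = r_u · r_v = 0,
  G = r_v · r_v = sin(u)^2.
Evaluating at (u, v) = (2*pi/3, 0): E = 1, F = 0, G = 3/4.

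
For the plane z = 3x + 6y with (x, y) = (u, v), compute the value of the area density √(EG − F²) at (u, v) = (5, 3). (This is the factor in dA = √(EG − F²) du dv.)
√(EG − F²)|_{(5, 3)} = sqrt(46)

E = 10, F = 18, G = 37, so EG − F² = 46. Taking the positive square root: √(EG − F²) = sqrt(46). At (u, v) = (5, 3): sqrt(46).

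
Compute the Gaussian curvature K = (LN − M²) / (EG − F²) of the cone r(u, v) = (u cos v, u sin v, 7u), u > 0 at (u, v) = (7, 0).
K = 0

Coefficients of the first fundamental form: E = 50, F = 0, G = u^2.
Coefficients of the second fundamental form: L = 0, M = 0, N = 7*sqrt(2)*u^2/(10*Abs(u)).
Assemble K = (LN − M²)/(EG − F²) = 0. At (u, v) = (7, 0): K = 0.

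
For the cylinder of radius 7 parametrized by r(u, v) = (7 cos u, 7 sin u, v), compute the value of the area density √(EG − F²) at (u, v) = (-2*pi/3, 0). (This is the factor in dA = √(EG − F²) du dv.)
√(EG − F²)|_{(-2*pi/3, 0)} = 7

E = 49, F = 0, G = 1, so EG − F² = 49. Taking the positive square root: √(EG − F²) = 7. At (u, v) = (-2*pi/3, 0): 7.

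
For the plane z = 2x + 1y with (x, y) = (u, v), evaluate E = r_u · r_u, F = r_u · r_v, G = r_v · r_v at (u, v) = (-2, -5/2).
E = 5;  F = 2;  G = 2

Partials: r_u = (1, 0, 2), r_v = (0, 1, 1). As functions of (u, v):
  E = r_u · r_u = 5,
  F = r_u · r_v = 2,
  G = r_v · r_v = 2.
Evaluating at (u, v) = (-2, -5/2): E = 5, F = 2, G = 2.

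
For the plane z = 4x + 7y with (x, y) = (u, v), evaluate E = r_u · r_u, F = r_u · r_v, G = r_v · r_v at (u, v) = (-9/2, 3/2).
E = 17;  F = 28;  G = 50

Partials: r_u = (1, 0, 4), r_v = (0, 1, 7). As functions of (u, v):
  E = r_u · r_u = 17,
  F = r_u · r_v = 28,
  G = r_v · r_v = 50.
Evaluating at (u, v) = (-9/2, 3/2): E = 17, F = 28, G = 50.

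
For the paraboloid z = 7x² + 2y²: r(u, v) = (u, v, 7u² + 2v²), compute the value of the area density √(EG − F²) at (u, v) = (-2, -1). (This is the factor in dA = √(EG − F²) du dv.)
√(EG − F²)|_{(-2, -1)} = 3*sqrt(89)

E = 196*u^2 + 1, F = 56*u*v, G = 16*v^2 + 1, so EG − F² = 196*u^2 + 16*v^2 + 1. Taking the positive square root: √(EG − F²) = sqrt(196*u^2 + 16*v^2 + 1). At (u, v) = (-2, -1): 3*sqrt(89).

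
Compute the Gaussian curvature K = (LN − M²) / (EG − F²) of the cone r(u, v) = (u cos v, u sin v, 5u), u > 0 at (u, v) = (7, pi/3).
K = 0

Coefficients of the first fundamental form: E = 26, F = 0, G = u^2.
Coefficients of the second fundamental form: L = 0, M = 0, N = 5*sqrt(26)*u^2/(26*Abs(u)).
Assemble K = (LN − M²)/(EG − F²) = 0. At (u, v) = (7, pi/3): K = 0.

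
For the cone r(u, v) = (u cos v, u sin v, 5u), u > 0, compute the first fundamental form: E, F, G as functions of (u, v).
E = 26;  F = 0;  G = u^2

Compute partials: r_u = (cos(v), sin(v), 5), r_v = (-u*sin(v), u*cos(v), 0). Then
  E = r_u · r_u = 26,
  F = r_u · r_v = 0,
  G = r_v · r_v = u^2.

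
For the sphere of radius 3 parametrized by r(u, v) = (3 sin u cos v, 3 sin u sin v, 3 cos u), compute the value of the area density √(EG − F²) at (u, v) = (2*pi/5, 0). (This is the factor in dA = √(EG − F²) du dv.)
√(EG − F²)|_{(2*pi/5, 0)} = 9*sqrt(2*sqrt(5) + 10)/4

E = 9, F = 0, G = 9*sin(u)^2, so EG − F² = 81*sin(u)^2. Taking the positive square root: √(EG − F²) = 9*Abs(sin(u)). At (u, v) = (2*pi/5, 0): 9*sqrt(2*sqrt(5) + 10)/4.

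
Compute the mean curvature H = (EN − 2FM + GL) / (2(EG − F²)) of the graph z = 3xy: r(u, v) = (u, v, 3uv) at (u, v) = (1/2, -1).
H = 108/343

With E = 9*v^2 + 1, F = 9*u*v, G = 9*u^2 + 1, L = 0, M = 3/sqrt(9*u^2 + 9*v^2 + 1), N = 0, assemble
  H = (EN − 2FM + GL) / (2(EG − F²)) = -27*u*v/(9*u^2 + 9*v^2 + 1)^(3/2).
At (u, v) = (1/2, -1): H = 108/343.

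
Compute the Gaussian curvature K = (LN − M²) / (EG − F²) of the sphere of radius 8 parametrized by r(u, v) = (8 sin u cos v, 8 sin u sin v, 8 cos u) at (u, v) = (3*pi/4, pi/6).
K = 1/64

Coefficients of the first fundamental form: E = 64, F = 0, G = 64*sin(u)^2.
Coefficients of the second fundamental form: L = -8*sin(u)/Abs(sin(u)), M = 0, N = -8*sin(u)^3/Abs(sin(u)).
Assemble K = (LN − M²)/(EG − F²) = 1/64. At (u, v) = (3*pi/4, pi/6): K = 1/64.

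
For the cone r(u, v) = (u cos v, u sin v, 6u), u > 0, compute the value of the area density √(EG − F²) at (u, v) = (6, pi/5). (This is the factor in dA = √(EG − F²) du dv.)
√(EG − F²)|_{(6, pi/5)} = 6*sqrt(37)

E = 37, F = 0, G = u^2, so EG − F² = 37*u^2. Taking the positive square root: √(EG − F²) = sqrt(37)*Abs(u). At (u, v) = (6, pi/5): 6*sqrt(37).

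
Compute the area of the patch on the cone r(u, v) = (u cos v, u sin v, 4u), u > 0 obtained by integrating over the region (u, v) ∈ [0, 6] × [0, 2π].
Area = 36*sqrt(17)*pi

Area = ∫∫ √(EG − F²) du dv with √(EG − F²) = sqrt(17)*Abs(u). Integrating over [0, 6] × [0, 2π] gives 36*sqrt(17)*pi.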